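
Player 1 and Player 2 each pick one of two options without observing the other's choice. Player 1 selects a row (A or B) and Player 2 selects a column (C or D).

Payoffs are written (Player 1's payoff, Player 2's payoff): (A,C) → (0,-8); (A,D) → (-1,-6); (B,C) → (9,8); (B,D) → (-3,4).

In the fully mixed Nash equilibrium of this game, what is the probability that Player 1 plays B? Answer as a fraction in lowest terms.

Let p be the probability that Player 1 plays A. In a completely mixed equilibrium, Player 2 must be indifferent between C and D.
Player 2's expected payoff from C is −8p + 8(1−p); from D it is −6p + 4(1−p).
Setting these equal: −16p + 8 = −10p + 4, so p = 2/3.
Therefore Player 1 plays B with probability 1 − 2/3 = 1/3.

1/3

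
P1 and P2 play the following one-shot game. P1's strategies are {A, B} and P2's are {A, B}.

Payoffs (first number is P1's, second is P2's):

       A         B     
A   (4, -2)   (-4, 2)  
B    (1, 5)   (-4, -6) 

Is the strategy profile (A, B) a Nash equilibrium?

Yes

At (A, B), P1 earns -4; switching to B would give -4, so P1 has no profitable deviation.
P2 earns 2; switching to A would give -2, so P2 has no profitable deviation.
Neither player can gain by a unilateral deviation, so this profile is a Nash equilibrium.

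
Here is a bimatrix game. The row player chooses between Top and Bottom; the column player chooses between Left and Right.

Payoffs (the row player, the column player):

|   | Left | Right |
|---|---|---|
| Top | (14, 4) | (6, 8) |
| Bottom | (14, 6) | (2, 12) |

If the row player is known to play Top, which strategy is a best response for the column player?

Right

Against Top, the column player earns 4 from Left and 8 from Right.
So Right is the best response.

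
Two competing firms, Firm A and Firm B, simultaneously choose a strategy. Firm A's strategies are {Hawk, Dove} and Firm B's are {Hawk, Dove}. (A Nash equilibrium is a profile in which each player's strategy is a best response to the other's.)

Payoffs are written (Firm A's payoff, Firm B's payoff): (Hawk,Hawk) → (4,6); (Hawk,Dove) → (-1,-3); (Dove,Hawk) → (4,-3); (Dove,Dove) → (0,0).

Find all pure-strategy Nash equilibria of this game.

(Hawk, Hawk) and (Dove, Dove)

(Hawk, Hawk): Firm A gets 4 ≥ 4 from Dove, and Firm B gets 6 ≥ -3 from Dove — Nash equilibrium.
(Hawk, Dove): Firm A prefers Dove (0 > -1); Firm B prefers Hawk (6 > -3) — not an equilibrium.
(Dove, Hawk): Firm B prefers Dove (0 > -3) — not an equilibrium.
(Dove, Dove): Firm A gets 0 ≥ -1 from Hawk, and Firm B gets 0 ≥ -3 from Hawk — Nash equilibrium.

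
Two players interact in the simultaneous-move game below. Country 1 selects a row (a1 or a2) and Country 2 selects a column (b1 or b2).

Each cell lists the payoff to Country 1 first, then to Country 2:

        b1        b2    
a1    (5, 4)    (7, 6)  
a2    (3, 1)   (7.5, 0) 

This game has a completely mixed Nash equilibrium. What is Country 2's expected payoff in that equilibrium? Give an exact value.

2

First find x, the probability Country 1 plays a1, from Country 2's indifference between b1 and b2: 4x + (1−x) = 6x, giving x = 1/3.
Since Country 2 is indifferent in equilibrium, Country 2's expected payoff equals the payoff from either column against (1/3, 2/3). Using b1: 4(1/3) + (2/3) = 2.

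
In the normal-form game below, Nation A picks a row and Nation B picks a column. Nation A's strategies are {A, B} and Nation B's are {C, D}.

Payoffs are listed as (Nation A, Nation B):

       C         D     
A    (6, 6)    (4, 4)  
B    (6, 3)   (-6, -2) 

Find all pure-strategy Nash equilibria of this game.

(A, C): Nation A gets 6 ≥ 6 from B, and Nation B gets 6 ≥ 4 from D — Nash equilibrium.
(A, D): Nation B prefers C (6 > 4) — not an equilibrium.
(B, C): Nation A gets 6 ≥ 6 from A, and Nation B gets 3 ≥ -2 from D — Nash equilibrium.
(B, D): Nation A prefers A (4 > -6); Nation B prefers C (3 > -2) — not an equilibrium.

(A, C) and (B, C)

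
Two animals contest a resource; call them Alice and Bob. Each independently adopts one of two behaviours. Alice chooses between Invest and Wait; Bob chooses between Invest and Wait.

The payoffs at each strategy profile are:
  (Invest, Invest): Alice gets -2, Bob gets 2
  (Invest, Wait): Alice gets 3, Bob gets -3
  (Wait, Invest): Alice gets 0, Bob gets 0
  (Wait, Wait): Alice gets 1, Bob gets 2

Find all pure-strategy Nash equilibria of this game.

none

(Invest, Invest): Alice prefers Wait (0 > -2) — not an equilibrium.
(Invest, Wait): Bob prefers Invest (2 > -3) — not an equilibrium.
(Wait, Invest): Bob prefers Wait (2 > 0) — not an equilibrium.
(Wait, Wait): Alice prefers Invest (3 > 1) — not an equilibrium.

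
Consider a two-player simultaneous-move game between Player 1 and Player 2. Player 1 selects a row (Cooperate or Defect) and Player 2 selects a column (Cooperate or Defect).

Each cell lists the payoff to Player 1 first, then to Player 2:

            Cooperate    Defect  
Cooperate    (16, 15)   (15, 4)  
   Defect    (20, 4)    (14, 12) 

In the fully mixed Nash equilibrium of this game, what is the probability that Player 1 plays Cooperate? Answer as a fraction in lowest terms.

Let r be the probability that Player 1 plays Cooperate. In a completely mixed equilibrium, Player 2 must be indifferent between Cooperate and Defect.
Player 2's expected payoff from Cooperate is 15r + 4(1−r); from Defect it is 4r + 12(1−r).
Setting these equal: 11r + 4 = −8r + 12, so r = 8/19.

8/19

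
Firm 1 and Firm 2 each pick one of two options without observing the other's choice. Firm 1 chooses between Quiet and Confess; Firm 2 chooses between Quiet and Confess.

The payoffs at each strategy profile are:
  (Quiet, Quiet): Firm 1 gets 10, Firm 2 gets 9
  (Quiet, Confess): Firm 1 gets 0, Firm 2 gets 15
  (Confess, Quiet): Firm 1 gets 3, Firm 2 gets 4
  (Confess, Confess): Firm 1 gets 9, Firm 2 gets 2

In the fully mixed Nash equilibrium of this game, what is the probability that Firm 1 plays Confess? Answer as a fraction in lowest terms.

3/4

Let x be the probability that Firm 1 plays Quiet. In a completely mixed equilibrium, Firm 2 must be indifferent between Quiet and Confess.
Firm 2's expected payoff from Quiet is 9x + 4(1−x); from Confess it is 15x + 2(1−x).
Setting these equal: 5x + 4 = 13x + 2, so x = 1/4.
Therefore Firm 1 plays Confess with probability 1 − 1/4 = 3/4.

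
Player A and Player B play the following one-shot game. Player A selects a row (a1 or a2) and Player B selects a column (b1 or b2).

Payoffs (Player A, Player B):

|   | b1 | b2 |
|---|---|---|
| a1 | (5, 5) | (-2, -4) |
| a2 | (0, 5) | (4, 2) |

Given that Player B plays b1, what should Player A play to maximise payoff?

Against b1, Player A earns 5 from a1 and 0 from a2.
So a1 is the best response.

a1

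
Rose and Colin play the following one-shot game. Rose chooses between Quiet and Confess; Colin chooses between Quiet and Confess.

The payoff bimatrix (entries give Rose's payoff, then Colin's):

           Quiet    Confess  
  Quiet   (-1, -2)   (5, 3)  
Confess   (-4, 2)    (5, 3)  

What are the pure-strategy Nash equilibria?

(Quiet, Confess) and (Confess, Confess)

(Quiet, Quiet): Colin prefers Confess (3 > -2) — not an equilibrium.
(Quiet, Confess): Rose gets 5 ≥ 5 from Confess, and Colin gets 3 ≥ -2 from Quiet — Nash equilibrium.
(Confess, Quiet): Rose prefers Quiet (-1 > -4); Colin prefers Confess (3 > 2) — not an equilibrium.
(Confess, Confess): Rose gets 5 ≥ 5 from Quiet, and Colin gets 3 ≥ 2 from Quiet — Nash equilibrium.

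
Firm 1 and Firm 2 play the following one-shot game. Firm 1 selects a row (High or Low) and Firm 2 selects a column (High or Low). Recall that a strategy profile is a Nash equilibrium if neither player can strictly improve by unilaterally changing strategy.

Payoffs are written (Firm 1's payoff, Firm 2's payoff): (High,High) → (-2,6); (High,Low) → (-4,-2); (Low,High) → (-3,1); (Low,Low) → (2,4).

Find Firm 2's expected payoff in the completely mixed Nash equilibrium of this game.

26/11

First find p, the probability Firm 1 plays High, from Firm 2's indifference between High and Low: 6p + (1−p) = −2p + 4(1−p), giving p = 3/11.
Since Firm 2 is indifferent in equilibrium, Firm 2's expected payoff equals the payoff from either column against (3/11, 8/11). Using High: 6(3/11) + (8/11) = 26/11.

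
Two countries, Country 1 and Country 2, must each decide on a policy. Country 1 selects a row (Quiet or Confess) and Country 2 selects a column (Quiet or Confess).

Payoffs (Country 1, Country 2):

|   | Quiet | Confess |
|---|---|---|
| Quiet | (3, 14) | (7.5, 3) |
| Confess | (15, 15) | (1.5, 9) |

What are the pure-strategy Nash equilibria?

(Quiet, Quiet): Country 1 prefers Confess (15 > 3) — not an equilibrium.
(Quiet, Confess): Country 2 prefers Quiet (14 > 3) — not an equilibrium.
(Confess, Quiet): Country 1 gets 15 ≥ 3 from Quiet, and Country 2 gets 15 ≥ 9 from Confess — Nash equilibrium.
(Confess, Confess): Country 1 prefers Quiet (7.5 > 1.5); Country 2 prefers Quiet (15 > 9) — not an equilibrium.

(Confess, Quiet)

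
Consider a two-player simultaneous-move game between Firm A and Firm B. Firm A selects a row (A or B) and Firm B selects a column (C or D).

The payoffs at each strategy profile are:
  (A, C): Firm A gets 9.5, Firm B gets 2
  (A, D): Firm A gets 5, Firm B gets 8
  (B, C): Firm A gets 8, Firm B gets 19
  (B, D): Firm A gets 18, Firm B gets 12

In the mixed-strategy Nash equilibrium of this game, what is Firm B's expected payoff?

First find p, the probability Firm A plays A, from Firm B's indifference between C and D: 2p + 19(1−p) = 8p + 12(1−p), giving p = 7/13.
Since Firm B is indifferent in equilibrium, Firm B's expected payoff equals the payoff from either column against (7/13, 6/13). Using C: 2(7/13) + 19(6/13) = 128/13.

128/13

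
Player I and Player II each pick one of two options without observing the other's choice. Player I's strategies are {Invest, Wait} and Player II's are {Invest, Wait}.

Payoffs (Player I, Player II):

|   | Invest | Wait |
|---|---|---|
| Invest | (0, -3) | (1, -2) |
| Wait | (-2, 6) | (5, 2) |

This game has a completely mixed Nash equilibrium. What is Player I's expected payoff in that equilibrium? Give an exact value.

1/3

First find y, the probability Player II plays Invest, from Player I's indifference between Invest and Wait: (1−y) = −2y + 5(1−y), giving y = 2/3.
Since Player I is indifferent in equilibrium, Player I's expected payoff equals the payoff from either row against (2/3, 1/3). Using Invest: (1/3) = 1/3.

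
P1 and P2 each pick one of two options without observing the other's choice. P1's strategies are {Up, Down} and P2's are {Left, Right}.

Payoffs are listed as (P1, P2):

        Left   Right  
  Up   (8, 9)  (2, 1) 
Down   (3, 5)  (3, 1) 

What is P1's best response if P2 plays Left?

Against Left, P1 earns 8 from Up and 3 from Down.
So Up is the best response.

Up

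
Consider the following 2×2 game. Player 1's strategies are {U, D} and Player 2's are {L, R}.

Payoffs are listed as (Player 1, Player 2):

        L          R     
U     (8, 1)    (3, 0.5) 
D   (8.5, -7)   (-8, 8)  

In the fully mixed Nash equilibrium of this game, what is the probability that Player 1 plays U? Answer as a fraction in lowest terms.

30/31

Let r be the probability that Player 1 plays U. In a completely mixed equilibrium, Player 2 must be indifferent between L and R.
Player 2's expected payoff from L is r − 7(1−r); from R it is 0.5r + 8(1−r).
Setting these equal: 8r − 7 = −7.5r + 8, so r = 30/31.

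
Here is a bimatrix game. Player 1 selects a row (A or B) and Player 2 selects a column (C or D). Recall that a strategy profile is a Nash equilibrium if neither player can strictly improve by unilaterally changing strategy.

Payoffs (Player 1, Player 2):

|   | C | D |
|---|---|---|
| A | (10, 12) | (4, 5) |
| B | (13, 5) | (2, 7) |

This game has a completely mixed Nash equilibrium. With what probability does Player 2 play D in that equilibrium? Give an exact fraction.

Let y be the probability that Player 2 plays C. In a completely mixed equilibrium, Player 1 must be indifferent between A and B.
Player 1's expected payoff from A is 10y + 4(1−y); from B it is 13y + 2(1−y).
Setting these equal: 6y + 4 = 11y + 2, so y = 2/5.
Therefore Player 2 plays D with probability 1 − 2/5 = 3/5.

3/5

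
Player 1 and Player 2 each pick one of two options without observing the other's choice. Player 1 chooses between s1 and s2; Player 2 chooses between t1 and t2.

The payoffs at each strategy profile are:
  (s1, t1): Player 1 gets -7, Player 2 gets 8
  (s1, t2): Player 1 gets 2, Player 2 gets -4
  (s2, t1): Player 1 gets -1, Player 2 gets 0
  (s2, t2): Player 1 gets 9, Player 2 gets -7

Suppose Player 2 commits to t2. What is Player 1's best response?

Against t2, Player 1 earns 2 from s1 and 9 from s2.
So s2 is the best response.

s2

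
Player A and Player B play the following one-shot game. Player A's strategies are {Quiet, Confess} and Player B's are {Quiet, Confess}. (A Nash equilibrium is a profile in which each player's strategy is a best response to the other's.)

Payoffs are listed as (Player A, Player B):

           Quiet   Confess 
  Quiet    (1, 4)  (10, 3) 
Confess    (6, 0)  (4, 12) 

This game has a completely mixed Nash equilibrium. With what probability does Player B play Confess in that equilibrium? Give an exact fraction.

5/11

Let y be the probability that Player B plays Quiet. In a completely mixed equilibrium, Player A must be indifferent between Quiet and Confess.
Player A's expected payoff from Quiet is y + 10(1−y); from Confess it is 6y + 4(1−y).
Setting these equal: −9y + 10 = 2y + 4, so y = 6/11.
Therefore Player B plays Confess with probability 1 − 6/11 = 5/11.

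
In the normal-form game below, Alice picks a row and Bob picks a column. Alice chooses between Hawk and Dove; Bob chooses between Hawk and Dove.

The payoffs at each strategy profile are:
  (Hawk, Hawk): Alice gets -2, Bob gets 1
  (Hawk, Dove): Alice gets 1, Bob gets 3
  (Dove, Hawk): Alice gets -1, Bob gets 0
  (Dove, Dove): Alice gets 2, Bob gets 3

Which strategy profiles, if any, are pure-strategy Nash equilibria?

(Hawk, Hawk): Alice prefers Dove (-1 > -2); Bob prefers Dove (3 > 1) — not an equilibrium.
(Hawk, Dove): Alice prefers Dove (2 > 1) — not an equilibrium.
(Dove, Hawk): Bob prefers Dove (3 > 0) — not an equilibrium.
(Dove, Dove): Alice gets 2 ≥ 1 from Hawk, and Bob gets 3 ≥ 0 from Hawk — Nash equilibrium.

(Dove, Dove)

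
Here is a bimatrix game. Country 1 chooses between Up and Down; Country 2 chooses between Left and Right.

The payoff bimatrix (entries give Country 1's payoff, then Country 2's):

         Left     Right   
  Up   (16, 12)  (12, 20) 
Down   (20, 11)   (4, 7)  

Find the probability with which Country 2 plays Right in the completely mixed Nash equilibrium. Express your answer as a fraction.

1/3

Let y be the probability that Country 2 plays Left. In a completely mixed equilibrium, Country 1 must be indifferent between Up and Down.
Country 1's expected payoff from Up is 16y + 12(1−y); from Down it is 20y + 4(1−y).
Setting these equal: 4y + 12 = 16y + 4, so y = 2/3.
Therefore Country 2 plays Right with probability 1 − 2/3 = 1/3.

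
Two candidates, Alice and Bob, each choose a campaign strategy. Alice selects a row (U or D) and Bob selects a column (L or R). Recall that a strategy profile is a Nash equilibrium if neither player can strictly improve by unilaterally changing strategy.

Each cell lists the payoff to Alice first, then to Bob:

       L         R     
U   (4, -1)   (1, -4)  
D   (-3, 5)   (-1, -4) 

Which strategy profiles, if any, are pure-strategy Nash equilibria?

(U, L): Alice gets 4 ≥ -3 from D, and Bob gets -1 ≥ -4 from R — Nash equilibrium.
(U, R): Bob prefers L (-1 > -4) — not an equilibrium.
(D, L): Alice prefers U (4 > -3) — not an equilibrium.
(D, R): Alice prefers U (1 > -1); Bob prefers L (5 > -4) — not an equilibrium.

(U, L)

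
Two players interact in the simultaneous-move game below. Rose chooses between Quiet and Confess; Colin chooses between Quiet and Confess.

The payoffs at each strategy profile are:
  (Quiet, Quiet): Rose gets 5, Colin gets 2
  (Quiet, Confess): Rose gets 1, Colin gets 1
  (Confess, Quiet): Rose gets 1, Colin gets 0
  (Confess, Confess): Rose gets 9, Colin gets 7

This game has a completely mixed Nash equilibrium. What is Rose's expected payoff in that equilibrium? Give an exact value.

First find y, the probability Colin plays Quiet, from Rose's indifference between Quiet and Confess: 5y + (1−y) = y + 9(1−y), giving y = 2/3.
Since Rose is indifferent in equilibrium, Rose's expected payoff equals the payoff from either row against (2/3, 1/3). Using Quiet: 5(2/3) + (1/3) = 11/3.

11/3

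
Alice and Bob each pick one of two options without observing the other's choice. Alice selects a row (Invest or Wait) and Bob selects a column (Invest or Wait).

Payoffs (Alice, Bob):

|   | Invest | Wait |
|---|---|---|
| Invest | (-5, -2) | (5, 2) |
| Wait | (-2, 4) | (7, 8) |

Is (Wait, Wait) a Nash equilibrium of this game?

Yes

At (Wait, Wait), Alice earns 7; switching to Invest would give 5, so Alice has no profitable deviation.
Bob earns 8; switching to Invest would give 4, so Bob has no profitable deviation.
Neither player can gain by a unilateral deviation, so this profile is a Nash equilibrium.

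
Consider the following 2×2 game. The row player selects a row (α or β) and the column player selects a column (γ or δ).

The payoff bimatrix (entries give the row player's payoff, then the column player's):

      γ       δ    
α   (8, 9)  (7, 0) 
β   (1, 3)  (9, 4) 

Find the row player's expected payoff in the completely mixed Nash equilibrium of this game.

First find q, the probability the column player plays γ, from the row player's indifference between α and β: 8q + 7(1−q) = q + 9(1−q), giving q = 2/9.
Since the row player is indifferent in equilibrium, the row player's expected payoff equals the payoff from either row against (2/9, 7/9). Using α: 8(2/9) + 7(7/9) = 65/9.

65/9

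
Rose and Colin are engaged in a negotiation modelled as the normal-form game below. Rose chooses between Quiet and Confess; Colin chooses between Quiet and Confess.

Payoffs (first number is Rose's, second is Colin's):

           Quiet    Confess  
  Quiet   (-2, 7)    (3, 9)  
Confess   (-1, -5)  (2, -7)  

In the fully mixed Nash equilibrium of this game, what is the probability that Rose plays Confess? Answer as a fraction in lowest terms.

1/2

Let r be the probability that Rose plays Quiet. In a completely mixed equilibrium, Colin must be indifferent between Quiet and Confess.
Colin's expected payoff from Quiet is 7r − 5(1−r); from Confess it is 9r − 7(1−r).
Setting these equal: 12r − 5 = 16r − 7, so r = 1/2.
Therefore Rose plays Confess with probability 1 − 1/2 = 1/2.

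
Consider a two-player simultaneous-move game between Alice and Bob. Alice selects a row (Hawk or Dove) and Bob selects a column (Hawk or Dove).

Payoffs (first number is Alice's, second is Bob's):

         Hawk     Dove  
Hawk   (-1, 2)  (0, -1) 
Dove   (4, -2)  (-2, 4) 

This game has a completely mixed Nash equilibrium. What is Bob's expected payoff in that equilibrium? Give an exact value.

First find x, the probability Alice plays Hawk, from Bob's indifference between Hawk and Dove: 2x − 2(1−x) = −x + 4(1−x), giving x = 2/3.
Since Bob is indifferent in equilibrium, Bob's expected payoff equals the payoff from either column against (2/3, 1/3). Using Hawk: 2(2/3) − 2(1/3) = 2/3.

2/3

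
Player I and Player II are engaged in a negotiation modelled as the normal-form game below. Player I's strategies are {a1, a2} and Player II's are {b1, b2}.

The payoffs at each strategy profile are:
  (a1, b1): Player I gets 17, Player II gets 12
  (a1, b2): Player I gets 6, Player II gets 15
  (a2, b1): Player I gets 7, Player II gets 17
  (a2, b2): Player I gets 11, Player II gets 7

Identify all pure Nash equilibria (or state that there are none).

(a1, b1): Player II prefers b2 (15 > 12) — not an equilibrium.
(a1, b2): Player I prefers a2 (11 > 6) — not an equilibrium.
(a2, b1): Player I prefers a1 (17 > 7) — not an equilibrium.
(a2, b2): Player II prefers b1 (17 > 7) — not an equilibrium.

none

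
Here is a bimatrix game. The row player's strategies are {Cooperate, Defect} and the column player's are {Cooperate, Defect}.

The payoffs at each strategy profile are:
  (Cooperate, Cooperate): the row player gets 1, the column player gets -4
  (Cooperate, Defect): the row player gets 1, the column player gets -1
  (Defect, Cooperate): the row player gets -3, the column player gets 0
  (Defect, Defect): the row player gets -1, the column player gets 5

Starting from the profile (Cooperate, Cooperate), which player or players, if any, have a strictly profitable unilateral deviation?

The column player

The row player at (Cooperate, Cooperate) earns 1; deviating to Defect yields -3 — not better.
The column player earns -4; deviating to Defect yields -1 — a strict improvement.
Only the column player has a strictly profitable deviation.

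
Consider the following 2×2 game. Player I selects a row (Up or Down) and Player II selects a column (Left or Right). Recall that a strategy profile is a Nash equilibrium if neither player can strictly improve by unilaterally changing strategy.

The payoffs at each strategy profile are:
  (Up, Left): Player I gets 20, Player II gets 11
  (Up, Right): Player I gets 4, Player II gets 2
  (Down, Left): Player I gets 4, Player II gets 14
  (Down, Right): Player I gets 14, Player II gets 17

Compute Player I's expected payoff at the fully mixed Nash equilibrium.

132/13

First find y, the probability Player II plays Left, from Player I's indifference between Up and Down: 20y + 4(1−y) = 4y + 14(1−y), giving y = 5/13.
Since Player I is indifferent in equilibrium, Player I's expected payoff equals the payoff from either row against (5/13, 8/13). Using Up: 20(5/13) + 4(8/13) = 132/13.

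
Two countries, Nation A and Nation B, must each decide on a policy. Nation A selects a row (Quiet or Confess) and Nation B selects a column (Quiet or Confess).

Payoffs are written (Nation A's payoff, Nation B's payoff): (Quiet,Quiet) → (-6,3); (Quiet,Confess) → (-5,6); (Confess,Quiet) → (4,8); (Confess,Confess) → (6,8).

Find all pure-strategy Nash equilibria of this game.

(Confess, Quiet) and (Confess, Confess)

(Quiet, Quiet): Nation A prefers Confess (4 > -6); Nation B prefers Confess (6 > 3) — not an equilibrium.
(Quiet, Confess): Nation A prefers Confess (6 > -5) — not an equilibrium.
(Confess, Quiet): Nation A gets 4 ≥ -6 from Quiet, and Nation B gets 8 ≥ 8 from Confess — Nash equilibrium.
(Confess, Confess): Nation A gets 6 ≥ -5 from Quiet, and Nation B gets 8 ≥ 8 from Quiet — Nash equilibrium.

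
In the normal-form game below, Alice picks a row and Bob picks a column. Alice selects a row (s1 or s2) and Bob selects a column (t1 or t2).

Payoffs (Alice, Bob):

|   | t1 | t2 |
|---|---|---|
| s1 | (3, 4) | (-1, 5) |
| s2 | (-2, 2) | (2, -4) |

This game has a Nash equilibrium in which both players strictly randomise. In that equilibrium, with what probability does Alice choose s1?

Let p be the probability that Alice plays s1. In a completely mixed equilibrium, Bob must be indifferent between t1 and t2.
Bob's expected payoff from t1 is 4p + 2(1−p); from t2 it is 5p − 4(1−p).
Setting these equal: 2p + 2 = 9p − 4, so p = 6/7.

6/7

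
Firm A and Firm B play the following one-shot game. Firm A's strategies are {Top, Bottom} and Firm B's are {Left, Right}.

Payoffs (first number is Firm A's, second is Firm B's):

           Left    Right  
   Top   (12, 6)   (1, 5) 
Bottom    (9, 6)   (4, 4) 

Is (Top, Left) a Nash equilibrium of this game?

Yes

At (Top, Left), Firm A earns 12; switching to Bottom would give 9, so Firm A has no profitable deviation.
Firm B earns 6; switching to Right would give 5, so Firm B has no profitable deviation.
Neither player can gain by a unilateral deviation, so this profile is a Nash equilibrium.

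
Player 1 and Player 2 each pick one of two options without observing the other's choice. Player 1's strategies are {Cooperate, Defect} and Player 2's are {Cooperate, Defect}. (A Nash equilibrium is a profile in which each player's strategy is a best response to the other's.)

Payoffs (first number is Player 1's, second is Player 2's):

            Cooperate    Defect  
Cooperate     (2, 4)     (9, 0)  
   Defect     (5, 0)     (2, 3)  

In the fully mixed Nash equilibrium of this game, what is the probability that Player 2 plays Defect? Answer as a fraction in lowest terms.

Let q be the probability that Player 2 plays Cooperate. In a completely mixed equilibrium, Player 1 must be indifferent between Cooperate and Defect.
Player 1's expected payoff from Cooperate is 2q + 9(1−q); from Defect it is 5q + 2(1−q).
Setting these equal: −7q + 9 = 3q + 2, so q = 7/10.
Therefore Player 2 plays Defect with probability 1 − 7/10 = 3/10.

3/10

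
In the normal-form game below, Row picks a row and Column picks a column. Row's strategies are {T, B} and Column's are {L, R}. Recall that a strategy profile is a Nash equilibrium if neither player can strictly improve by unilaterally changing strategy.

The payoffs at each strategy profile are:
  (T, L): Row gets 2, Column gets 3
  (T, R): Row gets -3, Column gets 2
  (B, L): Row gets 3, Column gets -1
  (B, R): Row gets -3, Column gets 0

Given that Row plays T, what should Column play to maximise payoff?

Against T, Column earns 3 from L and 2 from R.
So L is the best response.

L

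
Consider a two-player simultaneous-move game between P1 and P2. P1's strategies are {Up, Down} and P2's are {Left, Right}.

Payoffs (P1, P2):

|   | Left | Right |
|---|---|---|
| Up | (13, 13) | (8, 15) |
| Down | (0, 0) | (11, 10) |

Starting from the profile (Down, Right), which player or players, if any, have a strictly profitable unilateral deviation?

Neither

P1 at (Down, Right) earns 11; deviating to Up yields 8 — not better.
P2 earns 10; deviating to Left yields 0 — not better.
Neither player can strictly improve; the profile is a Nash equilibrium.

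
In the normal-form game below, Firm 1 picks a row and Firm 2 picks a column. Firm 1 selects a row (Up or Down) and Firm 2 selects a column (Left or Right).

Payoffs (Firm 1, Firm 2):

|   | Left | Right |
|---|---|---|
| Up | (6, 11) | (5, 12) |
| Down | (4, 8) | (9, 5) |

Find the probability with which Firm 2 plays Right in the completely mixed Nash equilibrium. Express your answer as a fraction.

Let y be the probability that Firm 2 plays Left. In a completely mixed equilibrium, Firm 1 must be indifferent between Up and Down.
Firm 1's expected payoff from Up is 6y + 5(1−y); from Down it is 4y + 9(1−y).
Setting these equal: y + 5 = −5y + 9, so y = 2/3.
Therefore Firm 2 plays Right with probability 1 − 2/3 = 1/3.

1/3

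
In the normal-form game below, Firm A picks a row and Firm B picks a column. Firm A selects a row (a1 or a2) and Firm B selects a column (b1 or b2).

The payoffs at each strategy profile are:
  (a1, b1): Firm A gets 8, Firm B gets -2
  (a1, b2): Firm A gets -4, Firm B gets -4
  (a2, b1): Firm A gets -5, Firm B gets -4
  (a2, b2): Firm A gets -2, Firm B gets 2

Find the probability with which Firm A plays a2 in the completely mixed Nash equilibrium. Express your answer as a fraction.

1/4

Let p be the probability that Firm A plays a1. In a completely mixed equilibrium, Firm B must be indifferent between b1 and b2.
Firm B's expected payoff from b1 is −2p − 4(1−p); from b2 it is −4p + 2(1−p).
Setting these equal: 2p − 4 = −6p + 2, so p = 3/4.
Therefore Firm A plays a2 with probability 1 − 3/4 = 1/4.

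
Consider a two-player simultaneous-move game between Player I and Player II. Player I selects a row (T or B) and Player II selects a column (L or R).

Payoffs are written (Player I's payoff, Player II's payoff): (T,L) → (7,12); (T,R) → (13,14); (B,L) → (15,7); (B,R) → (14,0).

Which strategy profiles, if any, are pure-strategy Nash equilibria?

(B, L)

(T, L): Player I prefers B (15 > 7); Player II prefers R (14 > 12) — not an equilibrium.
(T, R): Player I prefers B (14 > 13) — not an equilibrium.
(B, L): Player I gets 15 ≥ 7 from T, and Player II gets 7 ≥ 0 from R — Nash equilibrium.
(B, R): Player II prefers L (7 > 0) — not an equilibrium.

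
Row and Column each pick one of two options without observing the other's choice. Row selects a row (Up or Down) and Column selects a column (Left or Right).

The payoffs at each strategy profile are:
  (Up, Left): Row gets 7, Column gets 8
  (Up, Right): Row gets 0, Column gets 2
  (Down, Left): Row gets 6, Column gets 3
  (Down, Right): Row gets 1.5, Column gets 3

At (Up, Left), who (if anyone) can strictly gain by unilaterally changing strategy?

Row at (Up, Left) earns 7; deviating to Down yields 6 — not better.
Column earns 8; deviating to Right yields 2 — not better.
Neither player can strictly improve; the profile is a Nash equilibrium.

Neither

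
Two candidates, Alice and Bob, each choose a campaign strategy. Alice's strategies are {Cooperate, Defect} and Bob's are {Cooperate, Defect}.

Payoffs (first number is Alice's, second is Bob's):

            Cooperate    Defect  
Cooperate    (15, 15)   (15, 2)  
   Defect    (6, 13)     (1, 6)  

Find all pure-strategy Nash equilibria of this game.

(Cooperate, Cooperate)

(Cooperate, Cooperate): Alice gets 15 ≥ 6 from Defect, and Bob gets 15 ≥ 2 from Defect — Nash equilibrium.
(Cooperate, Defect): Bob prefers Cooperate (15 > 2) — not an equilibrium.
(Defect, Cooperate): Alice prefers Cooperate (15 > 6) — not an equilibrium.
(Defect, Defect): Alice prefers Cooperate (15 > 1); Bob prefers Cooperate (13 > 6) — not an equilibrium.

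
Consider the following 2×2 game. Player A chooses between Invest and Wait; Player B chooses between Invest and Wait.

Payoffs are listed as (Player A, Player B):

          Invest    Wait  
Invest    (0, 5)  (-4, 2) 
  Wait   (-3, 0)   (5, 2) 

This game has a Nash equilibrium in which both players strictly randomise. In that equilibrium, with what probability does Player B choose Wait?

1/4

Let q be the probability that Player B plays Invest. In a completely mixed equilibrium, Player A must be indifferent between Invest and Wait.
Player A's expected payoff from Invest is −4(1−q); from Wait it is −3q + 5(1−q).
Setting these equal: 4q − 4 = −8q + 5, so q = 3/4.
Therefore Player B plays Wait with probability 1 − 3/4 = 1/4.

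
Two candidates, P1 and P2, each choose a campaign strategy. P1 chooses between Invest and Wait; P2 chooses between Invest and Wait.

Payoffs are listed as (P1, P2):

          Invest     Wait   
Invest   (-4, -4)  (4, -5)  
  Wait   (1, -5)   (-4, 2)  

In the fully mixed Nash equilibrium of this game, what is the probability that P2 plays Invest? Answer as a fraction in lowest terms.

Let y be the probability that P2 plays Invest. In a completely mixed equilibrium, P1 must be indifferent between Invest and Wait.
P1's expected payoff from Invest is −4y + 4(1−y); from Wait it is y − 4(1−y).
Setting these equal: −8y + 4 = 5y − 4, so y = 8/13.

8/13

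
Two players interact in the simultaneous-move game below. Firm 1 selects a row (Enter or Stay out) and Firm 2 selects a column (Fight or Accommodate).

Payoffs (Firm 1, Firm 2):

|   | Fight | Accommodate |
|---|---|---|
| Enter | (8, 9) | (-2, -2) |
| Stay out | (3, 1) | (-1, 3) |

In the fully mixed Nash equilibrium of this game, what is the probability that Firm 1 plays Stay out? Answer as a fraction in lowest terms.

Let r be the probability that Firm 1 plays Enter. In a completely mixed equilibrium, Firm 2 must be indifferent between Fight and Accommodate.
Firm 2's expected payoff from Fight is 9r + (1−r); from Accommodate it is −2r + 3(1−r).
Setting these equal: 8r + 1 = −5r + 3, so r = 2/13.
Therefore Firm 1 plays Stay out with probability 1 − 2/13 = 11/13.

11/13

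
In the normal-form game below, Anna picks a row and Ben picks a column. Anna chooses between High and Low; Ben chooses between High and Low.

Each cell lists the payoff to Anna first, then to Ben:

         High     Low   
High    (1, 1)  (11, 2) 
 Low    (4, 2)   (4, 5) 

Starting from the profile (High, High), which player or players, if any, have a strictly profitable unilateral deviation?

Anna at (High, High) earns 1; deviating to Low yields 4 — a strict improvement.
Ben earns 1; deviating to Low yields 2 — a strict improvement.
Both Anna and Ben have strictly profitable deviations.

Both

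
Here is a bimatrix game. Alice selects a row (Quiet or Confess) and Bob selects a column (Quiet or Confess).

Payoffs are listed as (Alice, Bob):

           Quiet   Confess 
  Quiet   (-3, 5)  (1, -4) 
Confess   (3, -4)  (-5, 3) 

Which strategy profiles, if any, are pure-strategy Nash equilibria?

(Quiet, Quiet): Alice prefers Confess (3 > -3) — not an equilibrium.
(Quiet, Confess): Bob prefers Quiet (5 > -4) — not an equilibrium.
(Confess, Quiet): Bob prefers Confess (3 > -4) — not an equilibrium.
(Confess, Confess): Alice prefers Quiet (1 > -5) — not an equilibrium.

none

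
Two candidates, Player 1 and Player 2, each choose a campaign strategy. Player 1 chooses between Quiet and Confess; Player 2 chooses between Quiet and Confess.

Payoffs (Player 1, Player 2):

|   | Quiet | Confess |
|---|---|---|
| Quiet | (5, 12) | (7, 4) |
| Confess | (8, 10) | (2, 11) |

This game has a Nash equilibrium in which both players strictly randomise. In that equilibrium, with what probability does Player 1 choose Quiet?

Let x be the probability that Player 1 plays Quiet. In a completely mixed equilibrium, Player 2 must be indifferent between Quiet and Confess.
Player 2's expected payoff from Quiet is 12x + 10(1−x); from Confess it is 4x + 11(1−x).
Setting these equal: 2x + 10 = −7x + 11, so x = 1/9.

1/9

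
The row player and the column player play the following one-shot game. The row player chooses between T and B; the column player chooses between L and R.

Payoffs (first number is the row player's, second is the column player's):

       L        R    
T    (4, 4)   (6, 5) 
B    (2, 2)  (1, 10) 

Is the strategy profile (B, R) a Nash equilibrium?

At (B, R), the row player earns 1; switching to T would give 6, so the row player would deviate.
The column player earns 10; switching to L would give 2, so the column player has no profitable deviation.
Since at least one player can profitably deviate, this is not a Nash equilibrium.

No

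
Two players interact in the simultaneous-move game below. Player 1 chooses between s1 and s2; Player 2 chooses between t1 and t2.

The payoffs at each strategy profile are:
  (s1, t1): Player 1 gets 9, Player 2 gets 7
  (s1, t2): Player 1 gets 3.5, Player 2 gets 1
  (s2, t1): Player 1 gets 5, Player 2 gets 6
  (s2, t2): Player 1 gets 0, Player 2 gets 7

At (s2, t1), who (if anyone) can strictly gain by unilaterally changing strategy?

Both

Player 1 at (s2, t1) earns 5; deviating to s1 yields 9 — a strict improvement.
Player 2 earns 6; deviating to t2 yields 7 — a strict improvement.
Both Player 1 and Player 2 have strictly profitable deviations.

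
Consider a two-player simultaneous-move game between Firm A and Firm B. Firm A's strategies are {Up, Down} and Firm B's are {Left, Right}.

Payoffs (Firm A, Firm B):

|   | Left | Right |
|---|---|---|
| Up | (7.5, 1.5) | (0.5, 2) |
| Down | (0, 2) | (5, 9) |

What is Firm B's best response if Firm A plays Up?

Against Up, Firm B earns 1.5 from Left and 2 from Right.
So Right is the best response.

Right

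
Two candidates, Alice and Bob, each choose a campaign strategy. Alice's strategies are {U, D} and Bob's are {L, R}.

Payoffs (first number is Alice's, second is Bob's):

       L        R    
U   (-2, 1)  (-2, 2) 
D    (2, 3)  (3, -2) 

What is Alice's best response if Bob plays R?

D

Against R, Alice earns -2 from U and 3 from D.
So D is the best response.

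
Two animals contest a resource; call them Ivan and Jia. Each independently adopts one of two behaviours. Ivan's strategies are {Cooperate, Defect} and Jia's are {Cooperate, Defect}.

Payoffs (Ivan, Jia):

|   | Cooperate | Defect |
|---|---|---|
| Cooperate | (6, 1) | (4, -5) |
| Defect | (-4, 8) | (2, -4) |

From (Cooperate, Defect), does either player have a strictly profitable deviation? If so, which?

Ivan at (Cooperate, Defect) earns 4; deviating to Defect yields 2 — not better.
Jia earns -5; deviating to Cooperate yields 1 — a strict improvement.
Only Jia has a strictly profitable deviation.

Jia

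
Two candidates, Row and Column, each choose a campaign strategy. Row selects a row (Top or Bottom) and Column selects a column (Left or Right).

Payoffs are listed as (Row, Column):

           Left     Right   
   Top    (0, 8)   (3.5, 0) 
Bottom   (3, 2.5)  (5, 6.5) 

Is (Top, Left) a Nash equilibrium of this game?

At (Top, Left), Row earns 0; switching to Bottom would give 3, so Row would deviate.
Column earns 8; switching to Right would give 0, so Column has no profitable deviation.
Since at least one player can profitably deviate, this is not a Nash equilibrium.

No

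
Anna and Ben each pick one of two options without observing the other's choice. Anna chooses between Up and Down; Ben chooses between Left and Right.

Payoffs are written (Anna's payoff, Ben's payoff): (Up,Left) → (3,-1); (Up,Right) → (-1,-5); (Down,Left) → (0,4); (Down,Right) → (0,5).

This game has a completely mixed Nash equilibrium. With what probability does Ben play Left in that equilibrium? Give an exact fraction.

1/4

Let c be the probability that Ben plays Left. In a completely mixed equilibrium, Anna must be indifferent between Up and Down.
Anna's expected payoff from Up is 3c − (1−c); from Down it is 0.
Setting these equal: 4c − 1 = 0, so c = 1/4.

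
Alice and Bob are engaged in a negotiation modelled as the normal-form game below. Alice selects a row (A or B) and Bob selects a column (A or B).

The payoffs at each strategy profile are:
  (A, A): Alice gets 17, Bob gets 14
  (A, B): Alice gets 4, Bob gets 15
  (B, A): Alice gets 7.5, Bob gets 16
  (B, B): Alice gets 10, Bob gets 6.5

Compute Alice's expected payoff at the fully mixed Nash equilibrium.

280/31

First find y, the probability Bob plays A, from Alice's indifference between A and B: 17y + 4(1−y) = 7.5y + 10(1−y), giving y = 12/31.
Since Alice is indifferent in equilibrium, Alice's expected payoff equals the payoff from either row against (12/31, 19/31). Using A: 17(12/31) + 4(19/31) = 280/31.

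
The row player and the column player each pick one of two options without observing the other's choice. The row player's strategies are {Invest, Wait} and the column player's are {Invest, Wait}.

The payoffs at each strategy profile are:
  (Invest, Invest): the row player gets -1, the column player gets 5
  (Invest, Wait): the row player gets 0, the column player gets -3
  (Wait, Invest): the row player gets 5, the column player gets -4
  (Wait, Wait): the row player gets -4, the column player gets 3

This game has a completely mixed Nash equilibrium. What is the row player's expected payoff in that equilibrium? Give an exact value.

-2/5

First find y, the probability the column player plays Invest, from the row player's indifference between Invest and Wait: −y = 5y − 4(1−y), giving y = 2/5.
Since the row player is indifferent in equilibrium, the row player's expected payoff equals the payoff from either row against (2/5, 3/5). Using Invest: −(2/5) = -2/5.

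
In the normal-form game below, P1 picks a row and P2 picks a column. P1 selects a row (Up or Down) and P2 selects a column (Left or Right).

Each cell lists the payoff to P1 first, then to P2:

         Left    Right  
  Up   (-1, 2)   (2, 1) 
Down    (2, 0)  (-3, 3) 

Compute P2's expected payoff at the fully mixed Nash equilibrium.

3/2

First find p, the probability P1 plays Up, from P2's indifference between Left and Right: 2p = p + 3(1−p), giving p = 3/4.
Since P2 is indifferent in equilibrium, P2's expected payoff equals the payoff from either column against (3/4, 1/4). Using Left: 2(3/4) = 3/2.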